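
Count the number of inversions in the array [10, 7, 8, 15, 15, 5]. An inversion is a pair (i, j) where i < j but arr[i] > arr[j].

Finding inversions in [10, 7, 8, 15, 15, 5]:

(0, 1): arr[0]=10 > arr[1]=7
(0, 2): arr[0]=10 > arr[2]=8
(0, 5): arr[0]=10 > arr[5]=5
(1, 5): arr[1]=7 > arr[5]=5
(2, 5): arr[2]=8 > arr[5]=5
(3, 5): arr[3]=15 > arr[5]=5
(4, 5): arr[4]=15 > arr[5]=5

Total inversions: 7

The array has 7 inversion(s): (0,1), (0,2), (0,5), (1,5), (2,5), (3,5), (4,5). Each pair (i,j) satisfies i < j and arr[i] > arr[j].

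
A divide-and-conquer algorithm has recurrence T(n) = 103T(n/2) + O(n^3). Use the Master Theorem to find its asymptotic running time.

Master Theorem for T(n) = 103T(n/2) + O(n^3):

a = 103, b = 2, c = 3
log_b(a) = log_2(103) = 6.6865

Case 1: c = 3 < log_2(103) = 6.6865
T(n) = O(n^(log_2 103))

For T(n) = 103T(n/2) + O(n^3): log_2(103) = 6.6865. This is Case 1 of the Master Theorem (c < log_b(a), work dominated by leaves), giving O(n^(log_2 103)).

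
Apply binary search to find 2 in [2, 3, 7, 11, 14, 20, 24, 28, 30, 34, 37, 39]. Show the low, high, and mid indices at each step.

Binary search for 2 in [2, 3, 7, 11, 14, 20, 24, 28, 30, 34, 37, 39]:

lo=0, hi=11, mid=5, arr[mid]=20 -> 20 > 2, search left half
lo=0, hi=4, mid=2, arr[mid]=7 -> 7 > 2, search left half
lo=0, hi=1, mid=0, arr[mid]=2 -> Found target at index 0!

Binary search finds 2 at index 0 after 3 comparisons. The search repeatedly halves the search space by comparing with the middle element.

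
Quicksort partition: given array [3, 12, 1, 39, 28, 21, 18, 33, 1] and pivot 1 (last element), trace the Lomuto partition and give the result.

Lomuto partition with pivot = 1:

Initial array: [3, 12, 1, 39, 28, 21, 18, 33, 1]

arr[0]=3 > 1: no swap
arr[1]=12 > 1: no swap
arr[2]=1 <= 1: swap with position 0, array becomes [1, 12, 3, 39, 28, 21, 18, 33, 1]
arr[3]=39 > 1: no swap
arr[4]=28 > 1: no swap
arr[5]=21 > 1: no swap
arr[6]=18 > 1: no swap
arr[7]=33 > 1: no swap

Place pivot at position 1: [1, 1, 3, 39, 28, 21, 18, 33, 12]
Pivot position: 1

After partitioning with pivot 1, the array becomes [1, 1, 3, 39, 28, 21, 18, 33, 12]. The pivot is placed at index 1. All elements to the left of the pivot are <= 1, and all elements to the right are > 1.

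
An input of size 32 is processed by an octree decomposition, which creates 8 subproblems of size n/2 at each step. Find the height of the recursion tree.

For divide and conquer with division factor 2:

Problem sizes at each level:
Level 0: 32
Level 1: 16
Level 2: 8
Level 3: 4
Level 4: 2
Level 5: 1

The root is level 0 and the size-1 base case is level 5 (the tree spans levels 0 through 5, i.e. 6 levels counting the root), so the depth is the number of divisions: log_2(32) = 5

The recursion tree depth is log_2(32) = 5. At each level, the problem size is divided by 2, so it takes 5 divisions to reduce to a base case of size 1. The algorithm makes 8 recursive calls at each level.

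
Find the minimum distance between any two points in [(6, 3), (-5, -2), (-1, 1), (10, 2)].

Computing all pairwise distances among 4 points:

d((6, 3), (-5, -2)) = 12.083
d((6, 3), (-1, 1)) = 7.2801
d((6, 3), (10, 2)) = 4.1231 <-- minimum
d((-5, -2), (-1, 1)) = 5.0
d((-5, -2), (10, 2)) = 15.5242
d((-1, 1), (10, 2)) = 11.0454

Closest pair: (6, 3) and (10, 2) with distance 4.1231

The closest pair is (6, 3) and (10, 2) with Euclidean distance 4.1231. For 4 points, brute-force pairwise comparison is shown above. For large n, the divide-and-conquer algorithm (sort by x, recurse on halves, check the dividing strip) achieves O(n log n).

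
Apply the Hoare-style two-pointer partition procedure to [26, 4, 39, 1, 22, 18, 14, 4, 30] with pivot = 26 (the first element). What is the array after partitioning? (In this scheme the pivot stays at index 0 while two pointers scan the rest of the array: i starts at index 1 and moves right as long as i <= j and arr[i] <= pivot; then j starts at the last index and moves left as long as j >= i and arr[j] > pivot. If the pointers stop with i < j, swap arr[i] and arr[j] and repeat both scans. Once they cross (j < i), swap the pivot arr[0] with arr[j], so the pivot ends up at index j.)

Hoare-style two-pointer partition with pivot = 26:

Initial array: [26, 4, 39, 1, 22, 18, 14, 4, 30]

Pointers start at i = 1, j = 8.
i stops at index 2 (arr[2]=39 > 26), j stops at index 7 (arr[7]=4 <= 26): swap arr[2] and arr[7], array becomes [26, 4, 4, 1, 22, 18, 14, 39, 30]
i ends at 7, j ends at 6: the pointers have crossed (j < i), so scanning stops.

Swap pivot arr[0] with arr[6] to place pivot at position 6: [14, 4, 4, 1, 22, 18, 26, 39, 30]
Pivot position: 6

After partitioning with pivot 26, the array becomes [14, 4, 4, 1, 22, 18, 26, 39, 30]. The pivot is placed at index 6. All elements to the left of the pivot are <= 26, and all elements to the right are > 26.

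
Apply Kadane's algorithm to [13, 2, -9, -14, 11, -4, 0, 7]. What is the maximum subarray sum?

Using Kadane's algorithm on [13, 2, -9, -14, 11, -4, 0, 7]:

Scanning through the array:
Position 1 (value 2): max_ending_here = 15, max_so_far = 15
Position 2 (value -9): max_ending_here = 6, max_so_far = 15
Position 3 (value -14): max_ending_here = -8, max_so_far = 15
Position 4 (value 11): max_ending_here = 11, max_so_far = 15
Position 5 (value -4): max_ending_here = 7, max_so_far = 15
Position 6 (value 0): max_ending_here = 7, max_so_far = 15
Position 7 (value 7): max_ending_here = 14, max_so_far = 15

Maximum subarray: [13, 2]
Maximum sum: 15

The maximum subarray is [13, 2] with sum 15. This subarray runs from index 0 to index 1.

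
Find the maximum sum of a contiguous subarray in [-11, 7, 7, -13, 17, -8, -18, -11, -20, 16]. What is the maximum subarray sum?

Using Kadane's algorithm on [-11, 7, 7, -13, 17, -8, -18, -11, -20, 16]:

Scanning through the array:
Position 1 (value 7): max_ending_here = 7, max_so_far = 7
Position 2 (value 7): max_ending_here = 14, max_so_far = 14
Position 3 (value -13): max_ending_here = 1, max_so_far = 14
Position 4 (value 17): max_ending_here = 18, max_so_far = 18
Position 5 (value -8): max_ending_here = 10, max_so_far = 18
Position 6 (value -18): max_ending_here = -8, max_so_far = 18
Position 7 (value -11): max_ending_here = -11, max_so_far = 18
Position 8 (value -20): max_ending_here = -20, max_so_far = 18
Position 9 (value 16): max_ending_here = 16, max_so_far = 18

Maximum subarray: [7, 7, -13, 17]
Maximum sum: 18

The maximum subarray is [7, 7, -13, 17] with sum 18. This subarray runs from index 1 to index 4.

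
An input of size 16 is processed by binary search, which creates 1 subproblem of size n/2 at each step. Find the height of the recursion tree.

For divide and conquer with division factor 2:

Problem sizes at each level:
Level 0: 16
Level 1: 8
Level 2: 4
Level 3: 2
Level 4: 1

The root is level 0 and the size-1 base case is level 4 (the tree spans levels 0 through 4, i.e. 5 levels counting the root), so the depth is the number of divisions: log_2(16) = 4

The recursion tree depth is log_2(16) = 4. At each level, the problem size is divided by 2, so it takes 4 divisions to reduce to a base case of size 1. The algorithm makes 1 recursive call at each level.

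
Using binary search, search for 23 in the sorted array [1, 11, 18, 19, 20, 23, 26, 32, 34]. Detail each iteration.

Binary search for 23 in [1, 11, 18, 19, 20, 23, 26, 32, 34]:

lo=0, hi=8, mid=4, arr[mid]=20 -> 20 < 23, search right half
lo=5, hi=8, mid=6, arr[mid]=26 -> 26 > 23, search left half
lo=5, hi=5, mid=5, arr[mid]=23 -> Found target at index 5!

Binary search finds 23 at index 5 after 3 comparisons. The search repeatedly halves the search space by comparing with the middle element.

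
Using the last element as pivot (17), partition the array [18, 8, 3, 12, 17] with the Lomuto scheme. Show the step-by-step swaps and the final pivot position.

Lomuto partition with pivot = 17:

Initial array: [18, 8, 3, 12, 17]

arr[0]=18 > 17: no swap
arr[1]=8 <= 17: swap with position 0, array becomes [8, 18, 3, 12, 17]
arr[2]=3 <= 17: swap with position 1, array becomes [8, 3, 18, 12, 17]
arr[3]=12 <= 17: swap with position 2, array becomes [8, 3, 12, 18, 17]

Place pivot at position 3: [8, 3, 12, 17, 18]
Pivot position: 3

After partitioning with pivot 17, the array becomes [8, 3, 12, 17, 18]. The pivot is placed at index 3. All elements to the left of the pivot are <= 17, and all elements to the right are > 17.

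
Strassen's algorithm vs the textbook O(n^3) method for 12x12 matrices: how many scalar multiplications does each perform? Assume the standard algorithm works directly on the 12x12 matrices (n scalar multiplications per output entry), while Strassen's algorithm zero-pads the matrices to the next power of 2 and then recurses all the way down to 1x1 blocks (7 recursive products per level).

Matrix multiplication for 12x12 matrices:

Strassen's algorithm requires power-of-2 dimensions. Pad 12x12 to 16x16 (next power of 2).

Standard algorithm: 12^3 = 1728 multiplications
Strassen's algorithm: 7^(log2(16)) = 7^4 = 2401 multiplications
Difference: 1728 - 2401 = -673 (Strassen uses MORE here due to padding overhead — for small or just-over-power-of-2 n, padding can outweigh the per-level savings)

Standard: 1728 multiplications (12^3). Strassen: 2401 multiplications (7^4, after padding to 16x16). Strassen reduces 8 recursive multiplications to 7 at each level.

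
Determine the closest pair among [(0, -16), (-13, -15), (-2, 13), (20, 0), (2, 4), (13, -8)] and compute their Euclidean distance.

Computing all pairwise distances among 6 points:

d((0, -16), (-13, -15)) = 13.0384
d((0, -16), (-2, 13)) = 29.0689
d((0, -16), (20, 0)) = 25.6125
d((0, -16), (2, 4)) = 20.0998
d((0, -16), (13, -8)) = 15.2643
d((-13, -15), (-2, 13)) = 30.0832
d((-13, -15), (20, 0)) = 36.2491
d((-13, -15), (2, 4)) = 24.2074
d((-13, -15), (13, -8)) = 26.9258
d((-2, 13), (20, 0)) = 25.5539
d((-2, 13), (2, 4)) = 9.8489 <-- minimum
d((-2, 13), (13, -8)) = 25.807
d((20, 0), (2, 4)) = 18.4391
d((20, 0), (13, -8)) = 10.6301
d((2, 4), (13, -8)) = 16.2788

Closest pair: (-2, 13) and (2, 4) with distance 9.8489

The closest pair is (-2, 13) and (2, 4) with Euclidean distance 9.8489. For 6 points, brute-force pairwise comparison is shown above. For large n, the divide-and-conquer algorithm (sort by x, recurse on halves, check the dividing strip) achieves O(n log n).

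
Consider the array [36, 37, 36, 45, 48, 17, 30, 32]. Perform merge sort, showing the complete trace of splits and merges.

Merge sort trace:

Split: [36, 37, 36, 45, 48, 17, 30, 32] -> [36, 37, 36, 45] and [48, 17, 30, 32]
  Split: [36, 37, 36, 45] -> [36, 37] and [36, 45]
    Split: [36, 37] -> [36] and [37]
    Merge: [36] + [37] -> [36, 37]
    Split: [36, 45] -> [36] and [45]
    Merge: [36] + [45] -> [36, 45]
  Merge: [36, 37] + [36, 45] -> [36, 36, 37, 45]
  Split: [48, 17, 30, 32] -> [48, 17] and [30, 32]
    Split: [48, 17] -> [48] and [17]
    Merge: [48] + [17] -> [17, 48]
    Split: [30, 32] -> [30] and [32]
    Merge: [30] + [32] -> [30, 32]
  Merge: [17, 48] + [30, 32] -> [17, 30, 32, 48]
Merge: [36, 36, 37, 45] + [17, 30, 32, 48] -> [17, 30, 32, 36, 36, 37, 45, 48]

Final sorted array: [17, 30, 32, 36, 36, 37, 45, 48]

The merge sort proceeds by recursively splitting the array and merging sorted halves.
After all merges, the sorted array is [17, 30, 32, 36, 36, 37, 45, 48].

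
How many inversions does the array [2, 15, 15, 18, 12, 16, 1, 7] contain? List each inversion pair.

Finding inversions in [2, 15, 15, 18, 12, 16, 1, 7]:

(0, 6): arr[0]=2 > arr[6]=1
(1, 4): arr[1]=15 > arr[4]=12
(1, 6): arr[1]=15 > arr[6]=1
(1, 7): arr[1]=15 > arr[7]=7
(2, 4): arr[2]=15 > arr[4]=12
(2, 6): arr[2]=15 > arr[6]=1
(2, 7): arr[2]=15 > arr[7]=7
(3, 4): arr[3]=18 > arr[4]=12
(3, 5): arr[3]=18 > arr[5]=16
(3, 6): arr[3]=18 > arr[6]=1
(3, 7): arr[3]=18 > arr[7]=7
(4, 6): arr[4]=12 > arr[6]=1
(4, 7): arr[4]=12 > arr[7]=7
(5, 6): arr[5]=16 > arr[6]=1
(5, 7): arr[5]=16 > arr[7]=7

Total inversions: 15

The array has 15 inversion(s): (0,6), (1,4), (1,6), (1,7), (2,4), (2,6), (2,7), (3,4), (3,5), (3,6), (3,7), (4,6), (4,7), (5,6), (5,7). Each pair (i,j) satisfies i < j and arr[i] > arr[j].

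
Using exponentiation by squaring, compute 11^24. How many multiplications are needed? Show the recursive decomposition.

Computing 11^24 by squaring (build up from 11^1; each line after the first costs one multiplication):

11^1 = 11
11^2 = (11^1)^2 = 11^2 = 121
11^3 = 11 * 11^2 = 11 * 121 = 1331
11^6 = (11^3)^2 = 1331^2 = 1771561
11^12 = (11^6)^2 = 1771561^2 = 3138428376721
11^24 = (11^12)^2 = 3138428376721^2 = 9849732675807611094711841

Result: 9849732675807611094711841
Multiplications needed: 5 (5 lines after 11^1)

11^24 = 9849732675807611094711841. Using exponentiation by squaring, this requires 5 multiplications. The key idea: if the exponent is even, square the half-power; if odd, multiply by the base once.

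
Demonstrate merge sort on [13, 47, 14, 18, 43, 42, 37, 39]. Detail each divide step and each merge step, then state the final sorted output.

Merge sort trace:

Split: [13, 47, 14, 18, 43, 42, 37, 39] -> [13, 47, 14, 18] and [43, 42, 37, 39]
  Split: [13, 47, 14, 18] -> [13, 47] and [14, 18]
    Split: [13, 47] -> [13] and [47]
    Merge: [13] + [47] -> [13, 47]
    Split: [14, 18] -> [14] and [18]
    Merge: [14] + [18] -> [14, 18]
  Merge: [13, 47] + [14, 18] -> [13, 14, 18, 47]
  Split: [43, 42, 37, 39] -> [43, 42] and [37, 39]
    Split: [43, 42] -> [43] and [42]
    Merge: [43] + [42] -> [42, 43]
    Split: [37, 39] -> [37] and [39]
    Merge: [37] + [39] -> [37, 39]
  Merge: [42, 43] + [37, 39] -> [37, 39, 42, 43]
Merge: [13, 14, 18, 47] + [37, 39, 42, 43] -> [13, 14, 18, 37, 39, 42, 43, 47]

Final sorted array: [13, 14, 18, 37, 39, 42, 43, 47]

The merge sort proceeds by recursively splitting the array and merging sorted halves.
After all merges, the sorted array is [13, 14, 18, 37, 39, 42, 43, 47].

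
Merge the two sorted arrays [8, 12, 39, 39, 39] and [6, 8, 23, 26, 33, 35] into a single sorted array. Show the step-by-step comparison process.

Merging process:

Compare 8 vs 6: take 6 from right. Merged: [6]
Compare 8 vs 8: take 8 from left. Merged: [6, 8]
Compare 12 vs 8: take 8 from right. Merged: [6, 8, 8]
Compare 12 vs 23: take 12 from left. Merged: [6, 8, 8, 12]
Compare 39 vs 23: take 23 from right. Merged: [6, 8, 8, 12, 23]
Compare 39 vs 26: take 26 from right. Merged: [6, 8, 8, 12, 23, 26]
Compare 39 vs 33: take 33 from right. Merged: [6, 8, 8, 12, 23, 26, 33]
Compare 39 vs 35: take 35 from right. Merged: [6, 8, 8, 12, 23, 26, 33, 35]
Append remaining from left: [39, 39, 39]. Merged: [6, 8, 8, 12, 23, 26, 33, 35, 39, 39, 39]

Final merged array: [6, 8, 8, 12, 23, 26, 33, 35, 39, 39, 39]
Total comparisons: 8

The merged array is [6, 8, 8, 12, 23, 26, 33, 35, 39, 39, 39], requiring 8 comparisons. The merge step runs in O(n) time where n is the total number of elements.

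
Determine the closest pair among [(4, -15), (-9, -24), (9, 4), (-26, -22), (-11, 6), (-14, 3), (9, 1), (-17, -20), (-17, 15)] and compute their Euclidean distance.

Computing all pairwise distances among 9 points:

d((4, -15), (-9, -24)) = 15.8114
d((4, -15), (9, 4)) = 19.6469
d((4, -15), (-26, -22)) = 30.8058
d((4, -15), (-11, 6)) = 25.807
d((4, -15), (-14, 3)) = 25.4558
d((4, -15), (9, 1)) = 16.7631
d((4, -15), (-17, -20)) = 21.587
d((4, -15), (-17, 15)) = 36.6197
d((-9, -24), (9, 4)) = 33.2866
d((-9, -24), (-26, -22)) = 17.1172
d((-9, -24), (-11, 6)) = 30.0666
d((-9, -24), (-14, 3)) = 27.4591
d((-9, -24), (9, 1)) = 30.8058
d((-9, -24), (-17, -20)) = 8.9443
d((-9, -24), (-17, 15)) = 39.8121
d((9, 4), (-26, -22)) = 43.6005
d((9, 4), (-11, 6)) = 20.0998
d((9, 4), (-14, 3)) = 23.0217
d((9, 4), (9, 1)) = 3.0 <-- minimum
d((9, 4), (-17, -20)) = 35.3836
d((9, 4), (-17, 15)) = 28.2312
d((-26, -22), (-11, 6)) = 31.7648
d((-26, -22), (-14, 3)) = 27.7308
d((-26, -22), (9, 1)) = 41.8808
d((-26, -22), (-17, -20)) = 9.2195
d((-26, -22), (-17, 15)) = 38.0789
d((-11, 6), (-14, 3)) = 4.2426
d((-11, 6), (9, 1)) = 20.6155
d((-11, 6), (-17, -20)) = 26.6833
d((-11, 6), (-17, 15)) = 10.8167
d((-14, 3), (9, 1)) = 23.0868
d((-14, 3), (-17, -20)) = 23.1948
d((-14, 3), (-17, 15)) = 12.3693
d((9, 1), (-17, -20)) = 33.4215
d((9, 1), (-17, 15)) = 29.5296
d((-17, -20), (-17, 15)) = 35.0

Closest pair: (9, 4) and (9, 1) with distance 3.0

The closest pair is (9, 4) and (9, 1) with Euclidean distance 3.0. For 9 points, brute-force pairwise comparison is shown above. For large n, the divide-and-conquer algorithm (sort by x, recurse on halves, check the dividing strip) achieves O(n log n).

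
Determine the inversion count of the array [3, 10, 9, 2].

Finding inversions in [3, 10, 9, 2]:

(0, 3): arr[0]=3 > arr[3]=2
(1, 2): arr[1]=10 > arr[2]=9
(1, 3): arr[1]=10 > arr[3]=2
(2, 3): arr[2]=9 > arr[3]=2

Total inversions: 4

The array has 4 inversion(s): (0,3), (1,2), (1,3), (2,3). Each pair (i,j) satisfies i < j and arr[i] > arr[j].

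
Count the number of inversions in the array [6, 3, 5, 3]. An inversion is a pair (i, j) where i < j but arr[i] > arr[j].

Finding inversions in [6, 3, 5, 3]:

(0, 1): arr[0]=6 > arr[1]=3
(0, 2): arr[0]=6 > arr[2]=5
(0, 3): arr[0]=6 > arr[3]=3
(2, 3): arr[2]=5 > arr[3]=3

Total inversions: 4

The array has 4 inversion(s): (0,1), (0,2), (0,3), (2,3). Each pair (i,j) satisfies i < j and arr[i] > arr[j].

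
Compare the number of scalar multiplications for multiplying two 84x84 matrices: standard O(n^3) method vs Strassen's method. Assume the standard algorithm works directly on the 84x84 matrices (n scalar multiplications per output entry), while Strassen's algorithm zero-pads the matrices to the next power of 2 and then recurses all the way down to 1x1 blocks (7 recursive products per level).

Matrix multiplication for 84x84 matrices:

Strassen's algorithm requires power-of-2 dimensions. Pad 84x84 to 128x128 (next power of 2).

Standard algorithm: 84^3 = 592704 multiplications
Strassen's algorithm: 7^(log2(128)) = 7^7 = 823543 multiplications
Difference: 592704 - 823543 = -230839 (Strassen uses MORE here due to padding overhead — for small or just-over-power-of-2 n, padding can outweigh the per-level savings)

Standard: 592704 multiplications (84^3). Strassen: 823543 multiplications (7^7, after padding to 128x128). Strassen reduces 8 recursive multiplications to 7 at each level.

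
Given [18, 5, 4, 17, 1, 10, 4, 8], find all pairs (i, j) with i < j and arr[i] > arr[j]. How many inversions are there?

Finding inversions in [18, 5, 4, 17, 1, 10, 4, 8]:

(0, 1): arr[0]=18 > arr[1]=5
(0, 2): arr[0]=18 > arr[2]=4
(0, 3): arr[0]=18 > arr[3]=17
(0, 4): arr[0]=18 > arr[4]=1
(0, 5): arr[0]=18 > arr[5]=10
(0, 6): arr[0]=18 > arr[6]=4
(0, 7): arr[0]=18 > arr[7]=8
(1, 2): arr[1]=5 > arr[2]=4
(1, 4): arr[1]=5 > arr[4]=1
(1, 6): arr[1]=5 > arr[6]=4
(2, 4): arr[2]=4 > arr[4]=1
(3, 4): arr[3]=17 > arr[4]=1
(3, 5): arr[3]=17 > arr[5]=10
(3, 6): arr[3]=17 > arr[6]=4
(3, 7): arr[3]=17 > arr[7]=8
(5, 6): arr[5]=10 > arr[6]=4
(5, 7): arr[5]=10 > arr[7]=8

Total inversions: 17

The array has 17 inversion(s): (0,1), (0,2), (0,3), (0,4), (0,5), (0,6), (0,7), (1,2), (1,4), (1,6), (2,4), (3,4), (3,5), (3,6), (3,7), (5,6), (5,7). Each pair (i,j) satisfies i < j and arr[i] > arr[j].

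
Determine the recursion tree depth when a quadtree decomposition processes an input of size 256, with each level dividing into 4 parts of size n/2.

For divide and conquer with division factor 2:

Problem sizes at each level:
Level 0: 256
Level 1: 128
Level 2: 64
Level 3: 32
Level 4: 16
Level 5: 8
Level 6: 4
Level 7: 2
Level 8: 1

The root is level 0 and the size-1 base case is level 8 (the tree spans levels 0 through 8, i.e. 9 levels counting the root), so the depth is the number of divisions: log_2(256) = 8

The recursion tree depth is log_2(256) = 8. At each level, the problem size is divided by 2, so it takes 8 divisions to reduce to a base case of size 1. The algorithm makes 4 recursive calls at each level.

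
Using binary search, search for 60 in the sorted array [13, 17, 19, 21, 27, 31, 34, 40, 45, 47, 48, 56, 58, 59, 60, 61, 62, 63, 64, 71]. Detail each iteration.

Binary search for 60 in [13, 17, 19, 21, 27, 31, 34, 40, 45, 47, 48, 56, 58, 59, 60, 61, 62, 63, 64, 71]:

lo=0, hi=19, mid=9, arr[mid]=47 -> 47 < 60, search right half
lo=10, hi=19, mid=14, arr[mid]=60 -> Found target at index 14!

Binary search finds 60 at index 14 after 2 comparisons. The search repeatedly halves the search space by comparing with the middle element.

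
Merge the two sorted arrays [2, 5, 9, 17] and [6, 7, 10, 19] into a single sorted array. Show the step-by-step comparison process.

Merging process:

Compare 2 vs 6: take 2 from left. Merged: [2]
Compare 5 vs 6: take 5 from left. Merged: [2, 5]
Compare 9 vs 6: take 6 from right. Merged: [2, 5, 6]
Compare 9 vs 7: take 7 from right. Merged: [2, 5, 6, 7]
Compare 9 vs 10: take 9 from left. Merged: [2, 5, 6, 7, 9]
Compare 17 vs 10: take 10 from right. Merged: [2, 5, 6, 7, 9, 10]
Compare 17 vs 19: take 17 from left. Merged: [2, 5, 6, 7, 9, 10, 17]
Append remaining from right: [19]. Merged: [2, 5, 6, 7, 9, 10, 17, 19]

Final merged array: [2, 5, 6, 7, 9, 10, 17, 19]
Total comparisons: 7

The merged array is [2, 5, 6, 7, 9, 10, 17, 19], requiring 7 comparisons. The merge step runs in O(n) time where n is the total number of elements.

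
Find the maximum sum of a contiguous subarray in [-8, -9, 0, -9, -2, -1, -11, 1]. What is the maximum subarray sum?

Using Kadane's algorithm on [-8, -9, 0, -9, -2, -1, -11, 1]:

Scanning through the array:
Position 1 (value -9): max_ending_here = -9, max_so_far = -8
Position 2 (value 0): max_ending_here = 0, max_so_far = 0
Position 3 (value -9): max_ending_here = -9, max_so_far = 0
Position 4 (value -2): max_ending_here = -2, max_so_far = 0
Position 5 (value -1): max_ending_here = -1, max_so_far = 0
Position 6 (value -11): max_ending_here = -11, max_so_far = 0
Position 7 (value 1): max_ending_here = 1, max_so_far = 1

Maximum subarray: [1]
Maximum sum: 1

The maximum subarray is [1] with sum 1. This subarray runs from index 7 to index 7.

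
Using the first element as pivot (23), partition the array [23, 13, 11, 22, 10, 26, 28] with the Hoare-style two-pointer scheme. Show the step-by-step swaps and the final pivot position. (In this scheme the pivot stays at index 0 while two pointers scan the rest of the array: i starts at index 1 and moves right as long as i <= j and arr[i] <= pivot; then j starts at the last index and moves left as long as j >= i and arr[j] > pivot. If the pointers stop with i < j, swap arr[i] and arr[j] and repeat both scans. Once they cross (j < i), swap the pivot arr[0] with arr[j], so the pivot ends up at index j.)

Hoare-style two-pointer partition with pivot = 23:

Initial array: [23, 13, 11, 22, 10, 26, 28]

Pointers start at i = 1, j = 6.
i ends at 5, j ends at 4: the pointers have crossed (j < i), so scanning stops.

Swap pivot arr[0] with arr[4] to place pivot at position 4: [10, 13, 11, 22, 23, 26, 28]
Pivot position: 4

After partitioning with pivot 23, the array becomes [10, 13, 11, 22, 23, 26, 28]. The pivot is placed at index 4. All elements to the left of the pivot are <= 23, and all elements to the right are > 23.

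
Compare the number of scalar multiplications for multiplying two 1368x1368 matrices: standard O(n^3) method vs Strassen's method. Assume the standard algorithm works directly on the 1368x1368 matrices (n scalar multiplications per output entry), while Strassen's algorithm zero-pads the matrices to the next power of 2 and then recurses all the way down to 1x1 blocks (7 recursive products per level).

Matrix multiplication for 1368x1368 matrices:

Strassen's algorithm requires power-of-2 dimensions. Pad 1368x1368 to 2048x2048 (next power of 2).

Standard algorithm: 1368^3 = 2560108032 multiplications
Strassen's algorithm: 7^(log2(2048)) = 7^11 = 1977326743 multiplications
Savings: 2560108032 - 1977326743 = 582781289 multiplications

Standard: 2560108032 multiplications (1368^3). Strassen: 1977326743 multiplications (7^11, after padding to 2048x2048). Strassen reduces 8 recursive multiplications to 7 at each level.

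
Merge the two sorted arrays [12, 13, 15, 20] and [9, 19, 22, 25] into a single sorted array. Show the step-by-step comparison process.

Merging process:

Compare 12 vs 9: take 9 from right. Merged: [9]
Compare 12 vs 19: take 12 from left. Merged: [9, 12]
Compare 13 vs 19: take 13 from left. Merged: [9, 12, 13]
Compare 15 vs 19: take 15 from left. Merged: [9, 12, 13, 15]
Compare 20 vs 19: take 19 from right. Merged: [9, 12, 13, 15, 19]
Compare 20 vs 22: take 20 from left. Merged: [9, 12, 13, 15, 19, 20]
Append remaining from right: [22, 25]. Merged: [9, 12, 13, 15, 19, 20, 22, 25]

Final merged array: [9, 12, 13, 15, 19, 20, 22, 25]
Total comparisons: 6

The merged array is [9, 12, 13, 15, 19, 20, 22, 25], requiring 6 comparisons. The merge step runs in O(n) time where n is the total number of elements.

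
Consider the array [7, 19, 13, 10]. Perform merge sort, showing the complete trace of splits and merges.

Merge sort trace:

Split: [7, 19, 13, 10] -> [7, 19] and [13, 10]
  Split: [7, 19] -> [7] and [19]
  Merge: [7] + [19] -> [7, 19]
  Split: [13, 10] -> [13] and [10]
  Merge: [13] + [10] -> [10, 13]
Merge: [7, 19] + [10, 13] -> [7, 10, 13, 19]

Final sorted array: [7, 10, 13, 19]

The merge sort proceeds by recursively splitting the array and merging sorted halves.
After all merges, the sorted array is [7, 10, 13, 19].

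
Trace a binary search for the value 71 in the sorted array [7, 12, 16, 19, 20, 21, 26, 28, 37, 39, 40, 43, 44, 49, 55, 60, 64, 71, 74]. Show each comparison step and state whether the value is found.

Binary search for 71 in [7, 12, 16, 19, 20, 21, 26, 28, 37, 39, 40, 43, 44, 49, 55, 60, 64, 71, 74]:

lo=0, hi=18, mid=9, arr[mid]=39 -> 39 < 71, search right half
lo=10, hi=18, mid=14, arr[mid]=55 -> 55 < 71, search right half
lo=15, hi=18, mid=16, arr[mid]=64 -> 64 < 71, search right half
lo=17, hi=18, mid=17, arr[mid]=71 -> Found target at index 17!

Binary search finds 71 at index 17 after 4 comparisons. The search repeatedly halves the search space by comparing with the middle element.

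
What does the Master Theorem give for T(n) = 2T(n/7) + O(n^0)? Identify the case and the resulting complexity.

Master Theorem for T(n) = 2T(n/7) + O(n^0):

a = 2, b = 7, c = 0
log_b(a) = log_7(2) = 0.3562

Case 1: c = 0 < log_7(2) = 0.3562
T(n) = O(n^(log_7 2))

For T(n) = 2T(n/7) + O(n^0): log_7(2) = 0.3562. This is Case 1 of the Master Theorem (c < log_b(a), work dominated by leaves), giving O(n^(log_7 2)).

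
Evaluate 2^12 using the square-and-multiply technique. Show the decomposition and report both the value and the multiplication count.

Computing 2^12 by squaring (build up from 2^1; each line after the first costs one multiplication):

2^1 = 2
2^2 = (2^1)^2 = 2^2 = 4
2^3 = 2 * 2^2 = 2 * 4 = 8
2^6 = (2^3)^2 = 8^2 = 64
2^12 = (2^6)^2 = 64^2 = 4096

Result: 4096
Multiplications needed: 4 (4 lines after 2^1)

2^12 = 4096. Using exponentiation by squaring, this requires 4 multiplications. The key idea: if the exponent is even, square the half-power; if odd, multiply by the base once.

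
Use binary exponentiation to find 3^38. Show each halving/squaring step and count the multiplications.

Computing 3^38 by squaring (build up from 3^1; each line after the first costs one multiplication):

3^1 = 3
3^2 = (3^1)^2 = 3^2 = 9
3^4 = (3^2)^2 = 9^2 = 81
3^8 = (3^4)^2 = 81^2 = 6561
3^9 = 3 * 3^8 = 3 * 6561 = 19683
3^18 = (3^9)^2 = 19683^2 = 387420489
3^19 = 3 * 3^18 = 3 * 387420489 = 1162261467
3^38 = (3^19)^2 = 1162261467^2 = 1350851717672992089

Result: 1350851717672992089
Multiplications needed: 7 (7 lines after 3^1)

3^38 = 1350851717672992089. Using exponentiation by squaring, this requires 7 multiplications. The key idea: if the exponent is even, square the half-power; if odd, multiply by the base once.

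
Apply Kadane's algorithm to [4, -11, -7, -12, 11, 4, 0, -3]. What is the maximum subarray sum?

Using Kadane's algorithm on [4, -11, -7, -12, 11, 4, 0, -3]:

Scanning through the array:
Position 1 (value -11): max_ending_here = -7, max_so_far = 4
Position 2 (value -7): max_ending_here = -7, max_so_far = 4
Position 3 (value -12): max_ending_here = -12, max_so_far = 4
Position 4 (value 11): max_ending_here = 11, max_so_far = 11
Position 5 (value 4): max_ending_here = 15, max_so_far = 15
Position 6 (value 0): max_ending_here = 15, max_so_far = 15
Position 7 (value -3): max_ending_here = 12, max_so_far = 15

Maximum subarray: [11, 4]
Maximum sum: 15

The maximum subarray is [11, 4] with sum 15. This subarray runs from index 4 to index 5.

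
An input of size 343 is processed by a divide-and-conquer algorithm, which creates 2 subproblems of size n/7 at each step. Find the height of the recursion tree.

For divide and conquer with division factor 7:

Problem sizes at each level:
Level 0: 343
Level 1: 49
Level 2: 7
Level 3: 1

The root is level 0 and the size-1 base case is level 3 (the tree spans levels 0 through 3, i.e. 4 levels counting the root), so the depth is the number of divisions: log_7(343) = 3

The recursion tree depth is log_7(343) = 3. At each level, the problem size is divided by 7, so it takes 3 divisions to reduce to a base case of size 1. The algorithm makes 2 recursive calls at each level.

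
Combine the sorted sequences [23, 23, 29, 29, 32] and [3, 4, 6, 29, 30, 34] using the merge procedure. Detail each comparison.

Merging process:

Compare 23 vs 3: take 3 from right. Merged: [3]
Compare 23 vs 4: take 4 from right. Merged: [3, 4]
Compare 23 vs 6: take 6 from right. Merged: [3, 4, 6]
Compare 23 vs 29: take 23 from left. Merged: [3, 4, 6, 23]
Compare 23 vs 29: take 23 from left. Merged: [3, 4, 6, 23, 23]
Compare 29 vs 29: take 29 from left. Merged: [3, 4, 6, 23, 23, 29]
Compare 29 vs 29: take 29 from left. Merged: [3, 4, 6, 23, 23, 29, 29]
Compare 32 vs 29: take 29 from right. Merged: [3, 4, 6, 23, 23, 29, 29, 29]
Compare 32 vs 30: take 30 from right. Merged: [3, 4, 6, 23, 23, 29, 29, 29, 30]
Compare 32 vs 34: take 32 from left. Merged: [3, 4, 6, 23, 23, 29, 29, 29, 30, 32]
Append remaining from right: [34]. Merged: [3, 4, 6, 23, 23, 29, 29, 29, 30, 32, 34]

Final merged array: [3, 4, 6, 23, 23, 29, 29, 29, 30, 32, 34]
Total comparisons: 10

The merged array is [3, 4, 6, 23, 23, 29, 29, 29, 30, 32, 34], requiring 10 comparisons. The merge step runs in O(n) time where n is the total number of elements.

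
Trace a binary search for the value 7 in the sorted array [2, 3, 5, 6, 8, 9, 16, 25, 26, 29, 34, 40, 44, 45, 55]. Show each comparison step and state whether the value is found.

Binary search for 7 in [2, 3, 5, 6, 8, 9, 16, 25, 26, 29, 34, 40, 44, 45, 55]:

lo=0, hi=14, mid=7, arr[mid]=25 -> 25 > 7, search left half
lo=0, hi=6, mid=3, arr[mid]=6 -> 6 < 7, search right half
lo=4, hi=6, mid=5, arr[mid]=9 -> 9 > 7, search left half
lo=4, hi=4, mid=4, arr[mid]=8 -> 8 > 7, search left half
lo=4 > hi=3, target 7 not found

Binary search determines that 7 is not in the array after 4 comparisons. The search space was exhausted without finding the target.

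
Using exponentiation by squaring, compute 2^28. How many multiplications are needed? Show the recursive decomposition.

Computing 2^28 by squaring (build up from 2^1; each line after the first costs one multiplication):

2^1 = 2
2^2 = (2^1)^2 = 2^2 = 4
2^3 = 2 * 2^2 = 2 * 4 = 8
2^6 = (2^3)^2 = 8^2 = 64
2^7 = 2 * 2^6 = 2 * 64 = 128
2^14 = (2^7)^2 = 128^2 = 16384
2^28 = (2^14)^2 = 16384^2 = 268435456

Result: 268435456
Multiplications needed: 6 (6 lines after 2^1)

2^28 = 268435456. Using exponentiation by squaring, this requires 6 multiplications. The key idea: if the exponent is even, square the half-power; if odd, multiply by the base once.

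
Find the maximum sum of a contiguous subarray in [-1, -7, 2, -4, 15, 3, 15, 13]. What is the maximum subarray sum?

Using Kadane's algorithm on [-1, -7, 2, -4, 15, 3, 15, 13]:

Scanning through the array:
Position 1 (value -7): max_ending_here = -7, max_so_far = -1
Position 2 (value 2): max_ending_here = 2, max_so_far = 2
Position 3 (value -4): max_ending_here = -2, max_so_far = 2
Position 4 (value 15): max_ending_here = 15, max_so_far = 15
Position 5 (value 3): max_ending_here = 18, max_so_far = 18
Position 6 (value 15): max_ending_here = 33, max_so_far = 33
Position 7 (value 13): max_ending_here = 46, max_so_far = 46

Maximum subarray: [15, 3, 15, 13]
Maximum sum: 46

The maximum subarray is [15, 3, 15, 13] with sum 46. This subarray runs from index 4 to index 7.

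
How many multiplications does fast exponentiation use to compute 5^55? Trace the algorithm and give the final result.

Computing 5^55 by squaring (build up from 5^1; each line after the first costs one multiplication):

5^1 = 5
5^2 = (5^1)^2 = 5^2 = 25
5^3 = 5 * 5^2 = 5 * 25 = 125
5^6 = (5^3)^2 = 125^2 = 15625
5^12 = (5^6)^2 = 15625^2 = 244140625
5^13 = 5 * 5^12 = 5 * 244140625 = 1220703125
5^26 = (5^13)^2 = 1220703125^2 = 1490116119384765625
5^27 = 5 * 5^26 = 5 * 1490116119384765625 = 7450580596923828125
5^54 = (5^27)^2 = 7450580596923828125^2 = 55511151231257827021181583404541015625
5^55 = 5 * 5^54 = 5 * 55511151231257827021181583404541015625 = 277555756156289135105907917022705078125

Result: 277555756156289135105907917022705078125
Multiplications needed: 9 (9 lines after 5^1)

5^55 = 277555756156289135105907917022705078125. Using exponentiation by squaring, this requires 9 multiplications. The key idea: if the exponent is even, square the half-power; if odd, multiply by the base once.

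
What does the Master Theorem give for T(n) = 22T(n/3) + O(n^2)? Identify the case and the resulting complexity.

Master Theorem for T(n) = 22T(n/3) + O(n^2):

a = 22, b = 3, c = 2
log_b(a) = log_3(22) = 2.8136

Case 1: c = 2 < log_3(22) = 2.8136
T(n) = O(n^(log_3 22))

For T(n) = 22T(n/3) + O(n^2): log_3(22) = 2.8136. This is Case 1 of the Master Theorem (c < log_b(a), work dominated by leaves), giving O(n^(log_3 22)).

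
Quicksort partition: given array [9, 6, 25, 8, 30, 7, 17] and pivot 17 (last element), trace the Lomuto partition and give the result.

Lomuto partition with pivot = 17:

Initial array: [9, 6, 25, 8, 30, 7, 17]

arr[0]=9 <= 17: swap with position 0, array becomes [9, 6, 25, 8, 30, 7, 17]
arr[1]=6 <= 17: swap with position 1, array becomes [9, 6, 25, 8, 30, 7, 17]
arr[2]=25 > 17: no swap
arr[3]=8 <= 17: swap with position 2, array becomes [9, 6, 8, 25, 30, 7, 17]
arr[4]=30 > 17: no swap
arr[5]=7 <= 17: swap with position 3, array becomes [9, 6, 8, 7, 30, 25, 17]

Place pivot at position 4: [9, 6, 8, 7, 17, 25, 30]
Pivot position: 4

After partitioning with pivot 17, the array becomes [9, 6, 8, 7, 17, 25, 30]. The pivot is placed at index 4. All elements to the left of the pivot are <= 17, and all elements to the right are > 17.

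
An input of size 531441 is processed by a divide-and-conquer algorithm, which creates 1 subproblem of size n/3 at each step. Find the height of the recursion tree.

For divide and conquer with division factor 3:

Problem sizes at each level:
Level 0: 531441
Level 1: 177147
Level 2: 59049
Level 3: 19683
Level 4: 6561
Level 5: 2187
Level 6: 729
Level 7: 243
Level 8: 81
Level 9: 27
Level 10: 9
Level 11: 3
Level 12: 1

The root is level 0 and the size-1 base case is level 12 (the tree spans levels 0 through 12, i.e. 13 levels counting the root), so the depth is the number of divisions: log_3(531441) = 12

The recursion tree depth is log_3(531441) = 12. At each level, the problem size is divided by 3, so it takes 12 divisions to reduce to a base case of size 1. The algorithm makes 1 recursive call at each level.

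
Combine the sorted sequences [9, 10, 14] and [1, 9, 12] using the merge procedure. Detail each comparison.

Merging process:

Compare 9 vs 1: take 1 from right. Merged: [1]
Compare 9 vs 9: take 9 from left. Merged: [1, 9]
Compare 10 vs 9: take 9 from right. Merged: [1, 9, 9]
Compare 10 vs 12: take 10 from left. Merged: [1, 9, 9, 10]
Compare 14 vs 12: take 12 from right. Merged: [1, 9, 9, 10, 12]
Append remaining from left: [14]. Merged: [1, 9, 9, 10, 12, 14]

Final merged array: [1, 9, 9, 10, 12, 14]
Total comparisons: 5

The merged array is [1, 9, 9, 10, 12, 14], requiring 5 comparisons. The merge step runs in O(n) time where n is the total number of elements.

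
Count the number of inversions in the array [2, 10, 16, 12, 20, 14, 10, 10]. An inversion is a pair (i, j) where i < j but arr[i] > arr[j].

Finding inversions in [2, 10, 16, 12, 20, 14, 10, 10]:

(2, 3): arr[2]=16 > arr[3]=12
(2, 5): arr[2]=16 > arr[5]=14
(2, 6): arr[2]=16 > arr[6]=10
(2, 7): arr[2]=16 > arr[7]=10
(3, 6): arr[3]=12 > arr[6]=10
(3, 7): arr[3]=12 > arr[7]=10
(4, 5): arr[4]=20 > arr[5]=14
(4, 6): arr[4]=20 > arr[6]=10
(4, 7): arr[4]=20 > arr[7]=10
(5, 6): arr[5]=14 > arr[6]=10
(5, 7): arr[5]=14 > arr[7]=10

Total inversions: 11

The array has 11 inversion(s): (2,3), (2,5), (2,6), (2,7), (3,6), (3,7), (4,5), (4,6), (4,7), (5,6), (5,7). Each pair (i,j) satisfies i < j and arr[i] > arr[j].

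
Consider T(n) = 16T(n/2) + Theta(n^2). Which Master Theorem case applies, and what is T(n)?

Master Theorem for T(n) = 16T(n/2) + O(n^2):

a = 16, b = 2, c = 2
log_b(a) = log_2(16) = 4.0000

Case 1: c = 2 < log_2(16) = 4.0000
T(n) = O(n^(log_2 16)) = O(n^4)

For T(n) = 16T(n/2) + O(n^2): log_2(16) = 4.0000. This is Case 1 of the Master Theorem (c < log_b(a), work dominated by leaves), giving O(n^4).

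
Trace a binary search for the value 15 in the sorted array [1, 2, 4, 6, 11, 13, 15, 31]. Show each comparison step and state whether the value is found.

Binary search for 15 in [1, 2, 4, 6, 11, 13, 15, 31]:

lo=0, hi=7, mid=3, arr[mid]=6 -> 6 < 15, search right half
lo=4, hi=7, mid=5, arr[mid]=13 -> 13 < 15, search right half
lo=6, hi=7, mid=6, arr[mid]=15 -> Found target at index 6!

Binary search finds 15 at index 6 after 3 comparisons. The search repeatedly halves the search space by comparing with the middle element.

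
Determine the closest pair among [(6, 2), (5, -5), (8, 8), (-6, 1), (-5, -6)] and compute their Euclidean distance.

Computing all pairwise distances among 5 points:

d((6, 2), (5, -5)) = 7.0711
d((6, 2), (8, 8)) = 6.3246 <-- minimum
d((6, 2), (-6, 1)) = 12.0416
d((6, 2), (-5, -6)) = 13.6015
d((5, -5), (8, 8)) = 13.3417
d((5, -5), (-6, 1)) = 12.53
d((5, -5), (-5, -6)) = 10.0499
d((8, 8), (-6, 1)) = 15.6525
d((8, 8), (-5, -6)) = 19.105
d((-6, 1), (-5, -6)) = 7.0711

Closest pair: (6, 2) and (8, 8) with distance 6.3246

The closest pair is (6, 2) and (8, 8) with Euclidean distance 6.3246. For 5 points, brute-force pairwise comparison is shown above. For large n, the divide-and-conquer algorithm (sort by x, recurse on halves, check the dividing strip) achieves O(n log n).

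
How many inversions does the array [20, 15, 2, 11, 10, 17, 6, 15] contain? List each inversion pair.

Finding inversions in [20, 15, 2, 11, 10, 17, 6, 15]:

(0, 1): arr[0]=20 > arr[1]=15
(0, 2): arr[0]=20 > arr[2]=2
(0, 3): arr[0]=20 > arr[3]=11
(0, 4): arr[0]=20 > arr[4]=10
(0, 5): arr[0]=20 > arr[5]=17
(0, 6): arr[0]=20 > arr[6]=6
(0, 7): arr[0]=20 > arr[7]=15
(1, 2): arr[1]=15 > arr[2]=2
(1, 3): arr[1]=15 > arr[3]=11
(1, 4): arr[1]=15 > arr[4]=10
(1, 6): arr[1]=15 > arr[6]=6
(3, 4): arr[3]=11 > arr[4]=10
(3, 6): arr[3]=11 > arr[6]=6
(4, 6): arr[4]=10 > arr[6]=6
(5, 6): arr[5]=17 > arr[6]=6
(5, 7): arr[5]=17 > arr[7]=15

Total inversions: 16

The array has 16 inversion(s): (0,1), (0,2), (0,3), (0,4), (0,5), (0,6), (0,7), (1,2), (1,3), (1,4), (1,6), (3,4), (3,6), (4,6), (5,6), (5,7). Each pair (i,j) satisfies i < j and arr[i] > arr[j].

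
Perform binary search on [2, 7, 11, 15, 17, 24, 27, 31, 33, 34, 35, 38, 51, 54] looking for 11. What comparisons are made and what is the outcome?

Binary search for 11 in [2, 7, 11, 15, 17, 24, 27, 31, 33, 34, 35, 38, 51, 54]:

lo=0, hi=13, mid=6, arr[mid]=27 -> 27 > 11, search left half
lo=0, hi=5, mid=2, arr[mid]=11 -> Found target at index 2!

Binary search finds 11 at index 2 after 2 comparisons. The search repeatedly halves the search space by comparing with the middle element.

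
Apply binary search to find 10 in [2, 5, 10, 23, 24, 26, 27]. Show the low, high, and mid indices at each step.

Binary search for 10 in [2, 5, 10, 23, 24, 26, 27]:

lo=0, hi=6, mid=3, arr[mid]=23 -> 23 > 10, search left half
lo=0, hi=2, mid=1, arr[mid]=5 -> 5 < 10, search right half
lo=2, hi=2, mid=2, arr[mid]=10 -> Found target at index 2!

Binary search finds 10 at index 2 after 3 comparisons. The search repeatedly halves the search space by comparing with the middle element.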